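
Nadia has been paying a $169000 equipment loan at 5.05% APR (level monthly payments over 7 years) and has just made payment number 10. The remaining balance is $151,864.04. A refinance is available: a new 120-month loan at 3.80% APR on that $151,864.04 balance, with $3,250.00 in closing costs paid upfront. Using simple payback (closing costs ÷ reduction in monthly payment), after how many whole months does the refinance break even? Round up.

4 months

Current payment = 169,000 × 5.05%/12 / (1 − (1+0.0042083)^−84) = $2,392.60.
Refinanced payment = 151,864.04 × 0.0031667 / (1 − (1+0.0031667)^−120) = $1,523.16.
Monthly savings = $2,392.60 − $1,523.16 = $869.44.
Break-even = $3,250.00 / $869.44 = 3.74 → 4 months.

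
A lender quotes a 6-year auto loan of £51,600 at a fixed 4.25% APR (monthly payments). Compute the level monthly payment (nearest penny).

At 4.25% the monthly rate is 0.0035417, so the payment is 51,600 × 0.0035417 / (1 − 1.0035417^−72) = £813.18.

£813.18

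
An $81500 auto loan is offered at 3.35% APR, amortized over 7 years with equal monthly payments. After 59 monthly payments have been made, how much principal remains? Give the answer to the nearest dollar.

With monthly rate i = 3.35%/12 = 0.0027917, the balance after k of n payments is P · [(1+i)^n − (1+i)^k] / [(1+i)^n − 1].
(1+0.0027917)^84 = 1.26386348 and (1+0.0027917)^59 = 1.17877864, so the balance is 81,500 × (1.26386348 − 1.17877864) / (1.26386348 − 1) = $26,280.31.

$26,280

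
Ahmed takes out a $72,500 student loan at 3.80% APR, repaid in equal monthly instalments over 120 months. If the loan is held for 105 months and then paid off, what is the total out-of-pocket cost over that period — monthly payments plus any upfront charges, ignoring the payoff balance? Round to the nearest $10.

$76,350

Monthly rate = 3.8%/12 = 0.0031667; payment = 72,500 × 0.0031667 / (1 − (1+0.0031667)^−120) = $727.16.
Total outlay = 105 × $727.16 = $76,351.80.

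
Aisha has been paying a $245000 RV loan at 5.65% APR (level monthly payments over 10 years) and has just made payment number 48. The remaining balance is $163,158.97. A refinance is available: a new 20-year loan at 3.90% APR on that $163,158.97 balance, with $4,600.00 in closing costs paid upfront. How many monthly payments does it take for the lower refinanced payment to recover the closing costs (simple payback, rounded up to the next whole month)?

Current payment = 245,000 × 5.65%/12 / (1 − (1+0.0047083)^−120) = $2,677.14.
Refinanced payment = 163,158.97 × 0.0032500 / (1 − (1+0.0032500)^−240) = $980.14.
Monthly savings = $2,677.14 − $980.14 = $1,697.00.
Break-even = $4,600.00 / $1,697.00 = 2.71 → 3 months.

3 months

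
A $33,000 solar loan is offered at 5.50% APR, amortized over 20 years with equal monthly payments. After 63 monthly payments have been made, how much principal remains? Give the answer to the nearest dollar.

With monthly rate i = 5.5%/12 = 0.0045833, the balance after k of n payments is P · [(1+i)^n − (1+i)^k] / [(1+i)^n − 1].
(1+0.0045833)^240 = 2.99662556 and (1+0.0045833)^63 = 1.33387774, so the balance is 33,000 × (2.99662556 − 1.33387774) / (2.99662556 − 1) = $27,481.71.

$27,482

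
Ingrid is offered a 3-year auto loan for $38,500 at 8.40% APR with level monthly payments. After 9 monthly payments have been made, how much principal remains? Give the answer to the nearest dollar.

With monthly rate i = 8.4%/12 = 0.0070000, the balance after k of n payments is P · [(1+i)^n − (1+i)^k] / [(1+i)^n − 1].
(1+0.0070000)^36 = 1.28546702 and (1+0.0070000)^9 = 1.06479312, so the balance is 38,500 × (1.28546702 − 1.06479312) / (1.28546702 − 1) = $29,761.57.

$29,762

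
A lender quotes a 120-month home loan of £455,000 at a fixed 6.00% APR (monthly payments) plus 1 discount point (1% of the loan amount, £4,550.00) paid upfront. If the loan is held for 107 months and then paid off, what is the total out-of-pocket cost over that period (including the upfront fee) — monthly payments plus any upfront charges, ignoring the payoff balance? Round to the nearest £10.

At 6.00% the monthly rate is 0.0050000, so the payment is 455,000 × 0.0050000 / (1 − 1.0050000^−120) = £5,051.43.
Total outlay = 107 × £5,051.43 + £4,550.00 = £545,053.01.

£545,050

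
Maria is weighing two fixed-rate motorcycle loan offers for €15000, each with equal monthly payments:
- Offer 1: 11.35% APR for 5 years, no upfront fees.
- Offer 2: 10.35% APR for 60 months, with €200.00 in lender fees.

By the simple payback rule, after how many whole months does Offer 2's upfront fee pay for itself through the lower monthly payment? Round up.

Offer 1: monthly rate = 11.35%/12 = 0.0094583; payment = 15,000 × 0.0094583 / (1 − (1+0.0094583)^−60) = €328.76.
Offer 2: monthly rate = 10.35%/12 = 0.0086250; payment = 15,000 × 0.0086250 / (1 − (1+0.0086250)^−60) = €321.30.
Monthly savings = €328.76 − €321.30 = €7.46.
Break-even = €200.00 / €7.46 = 26.81 → 27 months.

27 months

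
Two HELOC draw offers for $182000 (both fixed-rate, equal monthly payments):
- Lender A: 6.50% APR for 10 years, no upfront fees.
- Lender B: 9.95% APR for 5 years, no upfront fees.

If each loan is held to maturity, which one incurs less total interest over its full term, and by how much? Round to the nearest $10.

Lender B by $16,240

Lender A: monthly rate = 6.5%/12 = 0.0054167; payment = 182,000 × 0.0054167 / (1 − (1+0.0054167)^−120) = $2,066.57.
Total interest on Lender A = 120 × $2,066.57 − $182,000 = $65,988.40.
Lender B: monthly rate = 9.95%/12 = 0.0082917; payment = 182,000 × 0.0082917 / (1 − (1+0.0082917)^−60) = $3,862.49.
Total interest on Lender B = 60 × $3,862.49 − $182,000 = $49,749.40.
Lender B is lower by $16,239.00.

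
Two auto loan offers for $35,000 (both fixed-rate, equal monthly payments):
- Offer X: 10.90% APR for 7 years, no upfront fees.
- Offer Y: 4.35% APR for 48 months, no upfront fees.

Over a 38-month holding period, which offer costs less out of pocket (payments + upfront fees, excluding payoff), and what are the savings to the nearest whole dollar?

Offer X by $7,536

Offer X: at 10.90% the monthly rate is 0.0090833, so the payment is 35,000 × 0.0090833 / (1 − 1.0090833^−84) = $597.45.
Offer Y: monthly rate = 4.35%/12 = 0.0036250; payment = 35,000 × 0.0036250 / (1 − (1+0.0036250)^−48) = $795.76.
Over 38 months: Offer X costs 38 × $597.45 = $22,703.10; Offer Y costs 38 × $795.76 = $30,238.88.
Offer X is cheaper by $30,238.88 − $22,703.10 = $7,535.78.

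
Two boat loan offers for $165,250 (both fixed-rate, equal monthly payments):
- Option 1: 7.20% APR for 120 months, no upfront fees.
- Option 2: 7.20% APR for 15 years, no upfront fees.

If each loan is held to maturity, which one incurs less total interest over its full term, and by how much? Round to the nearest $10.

Option 1: at 7.20% the monthly rate is 0.0060000, so the payment is 165,250 × 0.0060000 / (1 − 1.0060000^−120) = $1,935.77.
Total interest on Option 1 = 120 × $1,935.77 − $165,250 = $67,042.40.
Option 2: monthly rate = 7.2%/12 = 0.0060000; payment = 165,250 × 0.0060000 / (1 − (1+0.0060000)^−180) = $1,503.85.
Total interest on Option 2 = 180 × $1,503.85 − $165,250 = $105,443.00.
Option 1 is lower by $38,400.60.

Option 1 by $38,400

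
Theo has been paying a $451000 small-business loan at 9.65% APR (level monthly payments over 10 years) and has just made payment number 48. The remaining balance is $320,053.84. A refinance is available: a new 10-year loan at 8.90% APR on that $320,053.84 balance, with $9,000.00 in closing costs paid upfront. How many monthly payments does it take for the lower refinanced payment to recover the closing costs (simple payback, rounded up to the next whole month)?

Current payment = 451,000 × 9.65%/12 / (1 − (1+0.0080417)^−120) = $5,872.93.
Refinanced payment = 320,053.84 × 0.0074167 / (1 − (1+0.0074167)^−120) = $4,037.01.
Monthly savings = $5,872.93 − $4,037.01 = $1,835.92.
Break-even = $9,000.00 / $1,835.92 = 4.90 → 5 months.

5 months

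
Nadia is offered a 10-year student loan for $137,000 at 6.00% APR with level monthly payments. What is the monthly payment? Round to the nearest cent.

$1,520.98

At 6.00% the monthly rate is 0.0050000, so the payment is 137,000 × 0.0050000 / (1 − 1.0050000^−120) = $1,520.98.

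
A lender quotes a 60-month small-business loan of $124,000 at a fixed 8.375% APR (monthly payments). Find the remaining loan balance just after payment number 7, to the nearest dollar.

With monthly rate i = 8.375%/12 = 0.0069792, the balance after k of n payments is P · [(1+i)^n − (1+i)^k] / [(1+i)^n − 1].
(1+0.0069792)^60 = 1.51785097 and (1+0.0069792)^7 = 1.04988903, so the balance is 124,000 × (1.51785097 − 1.04988903) / (1.51785097 − 1) = $112,054.01.

$112,054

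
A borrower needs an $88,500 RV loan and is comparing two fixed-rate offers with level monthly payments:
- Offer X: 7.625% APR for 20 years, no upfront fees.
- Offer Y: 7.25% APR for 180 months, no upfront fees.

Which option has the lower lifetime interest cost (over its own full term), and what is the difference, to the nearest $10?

Offer X: monthly rate = 7.625%/12 = 0.0063542; payment = 88,500 × 0.0063542 / (1 − (1+0.0063542)^−240) = $719.73.
Total interest on Offer X = 240 × $719.73 − $88,500 = $84,235.20.
Offer Y: monthly rate = 7.25%/12 = 0.0060417; payment = 88,500 × 0.0060417 / (1 − (1+0.0060417)^−180) = $807.88.
Total interest on Offer Y = 180 × $807.88 − $88,500 = $56,918.40.
Offer Y is lower by $27,316.80.

Offer Y by $27,320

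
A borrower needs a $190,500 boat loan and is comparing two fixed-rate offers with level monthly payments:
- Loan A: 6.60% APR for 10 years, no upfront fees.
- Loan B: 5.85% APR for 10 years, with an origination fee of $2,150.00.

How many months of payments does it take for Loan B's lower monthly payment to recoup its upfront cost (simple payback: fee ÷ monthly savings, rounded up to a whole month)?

30 months

Loan A: monthly rate = 6.6%/12 = 0.0055000; payment = 190,500 × 0.0055000 / (1 − (1+0.0055000)^−120) = $2,172.79.
Loan B: monthly rate = 5.85%/12 = 0.0048750; payment = 190,500 × 0.0048750 / (1 − (1+0.0048750)^−120) = $2,100.62.
Monthly savings = $2,172.79 − $2,100.62 = $72.17.
Break-even = $2,150.00 / $72.17 = 29.79 → 30 months.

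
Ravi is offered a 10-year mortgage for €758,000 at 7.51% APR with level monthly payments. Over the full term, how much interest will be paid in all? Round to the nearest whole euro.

Monthly rate = 7.51%/12 = 0.0062583; payment = 758,000 × 0.0062583 / (1 − (1+0.0062583)^−120) = €9,001.55.
Total paid = 120 × €9,001.55 = €1,080,186.00; interest = €1,080,186.00 − €758,000 = €322,186.00.

€322,186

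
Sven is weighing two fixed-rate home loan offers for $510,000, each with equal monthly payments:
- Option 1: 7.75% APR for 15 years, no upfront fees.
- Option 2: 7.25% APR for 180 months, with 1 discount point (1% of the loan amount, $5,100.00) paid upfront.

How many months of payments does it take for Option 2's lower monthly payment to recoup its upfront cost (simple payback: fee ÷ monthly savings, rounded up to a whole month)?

36 months

Option 1: monthly rate = 7.75%/12 = 0.0064583; payment = 510,000 × 0.0064583 / (1 − (1+0.0064583)^−180) = $4,800.51.
Option 2: monthly rate = 7.25%/12 = 0.0060417; payment = 510,000 × 0.0060417 / (1 − (1+0.0060417)^−180) = $4,655.60.
Monthly savings = $4,800.51 − $4,655.60 = $144.91.
Break-even = $5,100.00 / $144.91 = 35.19 → 36 months.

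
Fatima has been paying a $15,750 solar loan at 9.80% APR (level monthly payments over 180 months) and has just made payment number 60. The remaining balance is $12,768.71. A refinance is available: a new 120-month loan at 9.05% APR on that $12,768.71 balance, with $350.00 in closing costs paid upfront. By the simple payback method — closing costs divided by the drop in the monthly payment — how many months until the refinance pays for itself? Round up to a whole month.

Current payment = 15,750 × 9.8%/12 / (1 − (1+0.0081667)^−180) = $167.33.
Refinanced payment = 12,768.71 × 0.0075417 / (1 − (1+0.0075417)^−120) = $162.09.
Monthly savings = $167.33 − $162.09 = $5.24.
Break-even = $350.00 / $5.24 = 66.79 → 67 months.

67 months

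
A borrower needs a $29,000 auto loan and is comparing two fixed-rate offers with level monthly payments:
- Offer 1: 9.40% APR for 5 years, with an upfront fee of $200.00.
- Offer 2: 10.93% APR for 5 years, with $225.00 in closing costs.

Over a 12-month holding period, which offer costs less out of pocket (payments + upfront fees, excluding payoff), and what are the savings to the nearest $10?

Offer 1: monthly rate = 9.4%/12 = 0.0078333; payment = 29,000 × 0.0078333 / (1 − (1+0.0078333)^−60) = $607.64.
Offer 2: monthly rate = 10.93%/12 = 0.0091083; payment = 29,000 × 0.0091083 / (1 − (1+0.0091083)^−60) = $629.52.
Over 12 months: Offer 1 costs 12 × $607.64 + $200.00 = $7,491.68; Offer 2 costs 12 × $629.52 + $225.00 = $7,779.24.
Offer 1 is cheaper by $7,779.24 − $7,491.68 = $287.56.

Offer 1 by $290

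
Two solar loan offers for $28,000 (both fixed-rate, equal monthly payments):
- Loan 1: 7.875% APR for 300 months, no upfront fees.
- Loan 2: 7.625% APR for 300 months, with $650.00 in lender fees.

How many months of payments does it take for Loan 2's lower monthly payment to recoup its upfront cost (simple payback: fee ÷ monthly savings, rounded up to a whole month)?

142 months

Loan 1: at 7.875% the monthly rate is 0.0065625, so the payment is 28,000 × 0.0065625 / (1 − 1.0065625^−300) = $213.80.
Loan 2: at 7.625% the monthly rate is 0.0063542, so the payment is 28,000 × 0.0063542 / (1 − 1.0063542^−300) = $209.20.
Monthly savings = $213.80 − $209.20 = $4.60.
Break-even = $650.00 / $4.60 = 141.30 → 142 months.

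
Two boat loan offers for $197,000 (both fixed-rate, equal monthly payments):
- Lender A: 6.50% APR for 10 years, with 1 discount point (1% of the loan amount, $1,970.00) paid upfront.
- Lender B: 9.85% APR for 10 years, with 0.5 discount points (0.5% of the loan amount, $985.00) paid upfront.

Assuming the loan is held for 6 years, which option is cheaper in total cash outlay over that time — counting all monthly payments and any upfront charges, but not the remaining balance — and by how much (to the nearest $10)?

Lender A by $24,220

Lender A: at 6.50% the monthly rate is 0.0054167, so the payment is 197,000 × 0.0054167 / (1 − 1.0054167^−120) = $2,236.90.
Lender B: at 9.85% the monthly rate is 0.0082083, so the payment is 197,000 × 0.0082083 / (1 − 1.0082083^−120) = $2,587.03.
Over 72 months: Lender A costs 72 × $2,236.90 + $1,970.00 = $163,026.80; Lender B costs 72 × $2,587.03 + $985.00 = $187,251.16.
Lender A is cheaper by $187,251.16 − $163,026.80 = $24,224.36.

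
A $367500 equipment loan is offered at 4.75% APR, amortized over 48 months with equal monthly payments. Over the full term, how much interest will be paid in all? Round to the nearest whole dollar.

$36,742

At 4.75% the monthly rate is 0.0039583, so the payment is 367,500 × 0.0039583 / (1 − 1.0039583^−48) = $8,421.71.
Total paid = 48 × $8,421.71 = $404,242.08; interest = $404,242.08 − $367,500 = $36,742.08.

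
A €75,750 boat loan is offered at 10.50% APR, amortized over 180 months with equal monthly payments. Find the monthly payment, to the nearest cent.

€837.34

At 10.50% the monthly rate is 0.0087500, so the payment is 75,750 × 0.0087500 / (1 − 1.0087500^−180) = €837.34.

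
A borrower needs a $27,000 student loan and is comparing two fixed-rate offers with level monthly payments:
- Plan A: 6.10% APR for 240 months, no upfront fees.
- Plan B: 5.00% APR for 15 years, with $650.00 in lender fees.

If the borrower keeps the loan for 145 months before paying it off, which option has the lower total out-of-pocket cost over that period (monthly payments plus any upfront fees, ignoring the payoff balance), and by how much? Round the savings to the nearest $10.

Plan A: at 6.10% the monthly rate is 0.0050833, so the payment is 27,000 × 0.0050833 / (1 − 1.0050833^−240) = $195.00.
Plan B: at 5.00% the monthly rate is 0.0041667, so the payment is 27,000 × 0.0041667 / (1 − 1.0041667^−180) = $213.51.
Over 145 months: Plan A costs 145 × $195.00 = $28,275.00; Plan B costs 145 × $213.51 + $650.00 = $31,608.95.
Plan A is cheaper by $31,608.95 − $28,275.00 = $3,333.95.

Plan A by $3,330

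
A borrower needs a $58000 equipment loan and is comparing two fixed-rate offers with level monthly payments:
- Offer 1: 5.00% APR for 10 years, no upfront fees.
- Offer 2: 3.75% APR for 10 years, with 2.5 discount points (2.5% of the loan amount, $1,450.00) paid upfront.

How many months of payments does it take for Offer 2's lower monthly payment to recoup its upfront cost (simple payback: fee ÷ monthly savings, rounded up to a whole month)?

42 months

Offer 1: at 5.00% the monthly rate is 0.0041667, so the payment is 58,000 × 0.0041667 / (1 − 1.0041667^−120) = $615.18.
Offer 2: at 3.75% the monthly rate is 0.0031250, so the payment is 58,000 × 0.0031250 / (1 − 1.0031250^−120) = $580.36.
Monthly savings = $615.18 − $580.36 = $34.82.
Break-even = $1,450.00 / $34.82 = 41.64 → 42 months.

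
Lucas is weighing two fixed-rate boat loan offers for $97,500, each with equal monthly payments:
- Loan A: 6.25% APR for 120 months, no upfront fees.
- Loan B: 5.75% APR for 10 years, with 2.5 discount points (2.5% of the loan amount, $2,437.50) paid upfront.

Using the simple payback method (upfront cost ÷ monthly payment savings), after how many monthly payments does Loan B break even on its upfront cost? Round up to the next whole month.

100 months

Loan A: at 6.25% the monthly rate is 0.0052083, so the payment is 97,500 × 0.0052083 / (1 − 1.0052083^−120) = $1,094.73.
Loan B: monthly rate = 5.75%/12 = 0.0047917; payment = 97,500 × 0.0047917 / (1 − (1+0.0047917)^−120) = $1,070.25.
Monthly savings = $1,094.73 − $1,070.25 = $24.48.
Break-even = $2,437.50 / $24.48 = 99.57 → 100 months.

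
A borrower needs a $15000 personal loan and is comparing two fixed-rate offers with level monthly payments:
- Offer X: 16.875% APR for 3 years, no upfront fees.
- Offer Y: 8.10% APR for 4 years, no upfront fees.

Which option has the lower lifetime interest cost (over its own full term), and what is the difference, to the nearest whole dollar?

Offer X: at 16.875% the monthly rate is 0.0140625, so the payment is 15,000 × 0.0140625 / (1 − 1.0140625^−36) = $533.86.
Total interest on Offer X = 36 × $533.86 − $15,000 = $4,218.96.
Offer Y: at 8.10% the monthly rate is 0.0067500, so the payment is 15,000 × 0.0067500 / (1 − 1.0067500^−48) = $366.90.
Total interest on Offer Y = 48 × $366.90 − $15,000 = $2,611.20.
Offer Y is lower by $1,607.76.

Offer Y by $1,608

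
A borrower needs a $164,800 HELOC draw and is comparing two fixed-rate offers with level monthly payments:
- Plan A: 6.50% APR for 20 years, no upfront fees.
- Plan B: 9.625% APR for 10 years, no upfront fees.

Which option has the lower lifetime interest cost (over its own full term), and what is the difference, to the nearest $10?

Plan A: at 6.50% the monthly rate is 0.0054167, so the payment is 164,800 × 0.0054167 / (1 − 1.0054167^−240) = $1,228.70.
Total interest on Plan A = 240 × $1,228.70 − $164,800 = $130,088.00.
Plan B: monthly rate = 9.625%/12 = 0.0080208; payment = 164,800 × 0.0080208 / (1 − (1+0.0080208)^−120) = $2,143.77.
Total interest on Plan B = 120 × $2,143.77 − $164,800 = $92,452.40.
Plan B is lower by $37,635.60.

Plan B by $37,640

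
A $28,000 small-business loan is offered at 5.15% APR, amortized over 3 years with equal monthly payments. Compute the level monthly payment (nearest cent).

At 5.15% the monthly rate is 0.0042917, so the payment is 28,000 × 0.0042917 / (1 − 1.0042917^−36) = $841.07.

$841.07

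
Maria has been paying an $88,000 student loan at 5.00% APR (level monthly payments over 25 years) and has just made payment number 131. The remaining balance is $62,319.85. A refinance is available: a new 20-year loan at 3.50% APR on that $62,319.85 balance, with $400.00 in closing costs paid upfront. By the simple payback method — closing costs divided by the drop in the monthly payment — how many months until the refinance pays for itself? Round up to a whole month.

Current payment = 88,000 × 5%/12 / (1 − (1+0.0041667)^−300) = $514.44.
Refinanced payment = 62,319.85 × 0.0029167 / (1 − (1+0.0029167)^−240) = $361.43.
Monthly savings = $514.44 − $361.43 = $153.01.
Break-even = $400.00 / $153.01 = 2.61 → 3 months.

3 months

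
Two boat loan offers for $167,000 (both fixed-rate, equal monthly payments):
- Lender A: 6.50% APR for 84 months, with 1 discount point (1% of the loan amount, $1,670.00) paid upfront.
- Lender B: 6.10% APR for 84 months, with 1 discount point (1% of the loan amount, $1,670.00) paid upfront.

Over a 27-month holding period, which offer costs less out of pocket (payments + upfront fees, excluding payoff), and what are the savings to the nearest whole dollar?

Lender B by $870

Lender A: monthly rate = 6.5%/12 = 0.0054167; payment = 167,000 × 0.0054167 / (1 − (1+0.0054167)^−84) = $2,479.86.
Lender B: monthly rate = 6.1%/12 = 0.0050833; payment = 167,000 × 0.0050833 / (1 − (1+0.0050833)^−84) = $2,447.64.
Over 27 months: Lender A costs 27 × $2,479.86 + $1,670.00 = $68,626.22; Lender B costs 27 × $2,447.64 + $1,670.00 = $67,756.28.
Lender B is cheaper by $68,626.22 − $67,756.28 = $869.94.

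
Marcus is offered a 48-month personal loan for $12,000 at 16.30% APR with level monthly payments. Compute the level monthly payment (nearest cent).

Monthly rate = 16.3%/12 = 0.0135833; payment = 12,000 × 0.0135833 / (1 − (1+0.0135833)^−48) = $341.93.

$341.93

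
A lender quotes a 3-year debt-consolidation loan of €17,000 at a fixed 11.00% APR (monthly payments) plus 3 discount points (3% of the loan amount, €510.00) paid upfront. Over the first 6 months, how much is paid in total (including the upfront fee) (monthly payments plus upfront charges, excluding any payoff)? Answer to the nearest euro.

At 11.00% the monthly rate is 0.0091667, so the payment is 17,000 × 0.0091667 / (1 − 1.0091667^−36) = €556.56.
Total outlay = 6 × €556.56 + €510.00 = €3,849.36.

€3,849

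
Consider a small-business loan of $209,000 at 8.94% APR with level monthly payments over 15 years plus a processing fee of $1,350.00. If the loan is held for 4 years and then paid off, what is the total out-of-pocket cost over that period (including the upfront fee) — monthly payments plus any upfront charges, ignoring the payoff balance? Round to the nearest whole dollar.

$102,743

Monthly rate = 8.94%/12 = 0.0074500; payment = 209,000 × 0.0074500 / (1 − (1+0.0074500)^−180) = $2,112.36.
Total outlay = 48 × $2,112.36 + $1,350.00 = $102,743.28.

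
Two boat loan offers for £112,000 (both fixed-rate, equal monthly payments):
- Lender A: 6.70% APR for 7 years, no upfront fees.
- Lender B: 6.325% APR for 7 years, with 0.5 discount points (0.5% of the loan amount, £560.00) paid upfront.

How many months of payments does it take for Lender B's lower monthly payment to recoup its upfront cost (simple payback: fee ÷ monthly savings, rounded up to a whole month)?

Lender A: monthly rate = 6.7%/12 = 0.0055833; payment = 112,000 × 0.0055833 / (1 − (1+0.0055833)^−84) = £1,674.00.
Lender B: at 6.325% the monthly rate is 0.0052708, so the payment is 112,000 × 0.0052708 / (1 − 1.0052708^−84) = £1,653.66.
Monthly savings = £1,674.00 − £1,653.66 = £20.34.
Break-even = £560.00 / £20.34 = 27.53 → 28 months.

28 months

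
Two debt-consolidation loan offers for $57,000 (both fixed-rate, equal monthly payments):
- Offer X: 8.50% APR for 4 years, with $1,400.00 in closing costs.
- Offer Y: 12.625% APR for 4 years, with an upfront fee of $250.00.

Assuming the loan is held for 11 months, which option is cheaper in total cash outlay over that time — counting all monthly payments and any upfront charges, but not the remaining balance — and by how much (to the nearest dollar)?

Offer X by $100

Offer X: at 8.50% the monthly rate is 0.0070833, so the payment is 57,000 × 0.0070833 / (1 − 1.0070833^−48) = $1,404.95.
Offer Y: at 12.625% the monthly rate is 0.0105208, so the payment is 57,000 × 0.0105208 / (1 − 1.0105208^−48) = $1,518.58.
Over 11 months: Offer X costs 11 × $1,404.95 + $1,400.00 = $16,854.45; Offer Y costs 11 × $1,518.58 + $250.00 = $16,954.38.
Offer X is cheaper by $16,954.38 − $16,854.45 = $99.93.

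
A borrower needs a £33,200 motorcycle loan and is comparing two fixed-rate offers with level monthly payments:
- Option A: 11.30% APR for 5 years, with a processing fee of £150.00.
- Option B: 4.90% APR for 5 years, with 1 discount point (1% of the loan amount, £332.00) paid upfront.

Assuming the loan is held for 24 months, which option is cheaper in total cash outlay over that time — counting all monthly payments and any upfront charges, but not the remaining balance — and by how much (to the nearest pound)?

Option A: monthly rate = 11.3%/12 = 0.0094167; payment = 33,200 × 0.0094167 / (1 − (1+0.0094167)^−60) = £726.83.
Option B: monthly rate = 4.9%/12 = 0.0040833; payment = 33,200 × 0.0040833 / (1 − (1+0.0040833)^−60) = £625.01.
Over 24 months: Option A costs 24 × £726.83 + £150.00 = £17,593.92; Option B costs 24 × £625.01 + £332.00 = £15,332.24.
Option B is cheaper by £17,593.92 − £15,332.24 = £2,261.68.

Option B by £2,262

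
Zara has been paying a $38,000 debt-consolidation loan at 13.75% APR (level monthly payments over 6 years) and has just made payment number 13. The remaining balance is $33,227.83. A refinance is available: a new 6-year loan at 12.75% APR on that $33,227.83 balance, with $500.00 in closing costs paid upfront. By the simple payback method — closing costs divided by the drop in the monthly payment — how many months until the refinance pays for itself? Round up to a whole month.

5 months

Current payment = 38,000 × 13.75%/12 / (1 − (1+0.0114583)^−72) = $777.94.
Refinanced payment = 33,227.83 × 0.0106250 / (1 − (1+0.0106250)^−72) = $662.64.
Monthly savings = $777.94 − $662.64 = $115.30.
Break-even = $500.00 / $115.30 = 4.34 → 5 months.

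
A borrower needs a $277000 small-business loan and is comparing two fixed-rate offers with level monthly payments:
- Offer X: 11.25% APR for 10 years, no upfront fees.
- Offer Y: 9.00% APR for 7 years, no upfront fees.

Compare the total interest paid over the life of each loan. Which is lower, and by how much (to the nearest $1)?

Offer X: at 11.25% the monthly rate is 0.0093750, so the payment is 277,000 × 0.0093750 / (1 − 1.0093750^−120) = $3,854.98.
Total interest on Offer X = 120 × $3,854.98 − $277,000 = $185,597.60.
Offer Y: at 9.00% the monthly rate is 0.0075000, so the payment is 277,000 × 0.0075000 / (1 − 1.0075000^−84) = $4,456.67.
Total interest on Offer Y = 84 × $4,456.67 − $277,000 = $97,360.28.
Offer Y is lower by $88,237.32.

Offer Y by $88,237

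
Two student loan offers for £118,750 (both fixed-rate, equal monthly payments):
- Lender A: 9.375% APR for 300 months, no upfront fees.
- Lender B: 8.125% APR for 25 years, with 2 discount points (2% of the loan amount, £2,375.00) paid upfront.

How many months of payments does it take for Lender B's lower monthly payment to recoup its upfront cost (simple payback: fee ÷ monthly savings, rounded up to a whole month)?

24 months

Lender A: at 9.375% the monthly rate is 0.0078125, so the payment is 118,750 × 0.0078125 / (1 − 1.0078125^−300) = £1,027.22.
Lender B: at 8.125% the monthly rate is 0.0067708, so the payment is 118,750 × 0.0067708 / (1 − 1.0067708^−300) = £926.39.
Monthly savings = £1,027.22 − £926.39 = £100.83.
Break-even = £2,375.00 / £100.83 = 23.55 → 24 months.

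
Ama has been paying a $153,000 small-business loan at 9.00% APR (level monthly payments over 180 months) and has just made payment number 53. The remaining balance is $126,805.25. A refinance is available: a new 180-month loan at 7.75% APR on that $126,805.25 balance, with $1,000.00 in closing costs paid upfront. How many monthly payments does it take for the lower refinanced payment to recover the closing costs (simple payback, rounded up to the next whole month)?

Current payment = 153,000 × 9%/12 / (1 − (1+0.0075000)^−180) = $1,551.83.
Refinanced payment = 126,805.25 × 0.0064583 / (1 − (1+0.0064583)^−180) = $1,193.59.
Monthly savings = $1,551.83 − $1,193.59 = $358.24.
Break-even = $1,000.00 / $358.24 = 2.79 → 3 months.

3 months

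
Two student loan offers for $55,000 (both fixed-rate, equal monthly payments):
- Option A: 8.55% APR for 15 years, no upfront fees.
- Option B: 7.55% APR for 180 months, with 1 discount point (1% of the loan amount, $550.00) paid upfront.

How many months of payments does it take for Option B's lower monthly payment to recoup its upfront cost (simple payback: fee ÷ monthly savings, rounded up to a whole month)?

18 months

Option A: at 8.55% the monthly rate is 0.0071250, so the payment is 55,000 × 0.0071250 / (1 − 1.0071250^−180) = $543.22.
Option B: at 7.55% the monthly rate is 0.0062917, so the payment is 55,000 × 0.0062917 / (1 − 1.0062917^−180) = $511.42.
Monthly savings = $543.22 − $511.42 = $31.80.
Break-even = $550.00 / $31.80 = 17.30 → 18 months.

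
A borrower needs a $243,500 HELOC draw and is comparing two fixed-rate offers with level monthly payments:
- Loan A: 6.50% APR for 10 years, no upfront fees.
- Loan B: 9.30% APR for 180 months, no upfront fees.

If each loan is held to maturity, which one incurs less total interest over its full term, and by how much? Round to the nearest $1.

Loan A: at 6.50% the monthly rate is 0.0054167, so the payment is 243,500 × 0.0054167 / (1 − 1.0054167^−120) = $2,764.89.
Total interest on Loan A = 120 × $2,764.89 − $243,500 = $88,286.80.
Loan B: monthly rate = 9.3%/12 = 0.0077500; payment = 243,500 × 0.0077500 / (1 − (1+0.0077500)^−180) = $2,513.38.
Total interest on Loan B = 180 × $2,513.38 − $243,500 = $208,908.40.
Loan A is lower by $120,621.60.

Loan A by $120,622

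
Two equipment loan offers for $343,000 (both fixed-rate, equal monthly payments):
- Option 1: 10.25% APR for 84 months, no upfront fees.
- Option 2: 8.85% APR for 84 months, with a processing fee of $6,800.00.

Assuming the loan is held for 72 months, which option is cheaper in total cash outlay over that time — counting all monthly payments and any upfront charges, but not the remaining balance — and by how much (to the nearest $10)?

Option 2 by $10,920

Option 1: at 10.25% the monthly rate is 0.0085417, so the payment is 343,000 × 0.0085417 / (1 − 1.0085417^−84) = $5,738.61.
Option 2: monthly rate = 8.85%/12 = 0.0073750; payment = 343,000 × 0.0073750 / (1 − (1+0.0073750)^−84) = $5,492.48.
Over 72 months: Option 1 costs 72 × $5,738.61 = $413,179.92; Option 2 costs 72 × $5,492.48 + $6,800.00 = $402,258.56.
Option 2 is cheaper by $413,179.92 − $402,258.56 = $10,921.36.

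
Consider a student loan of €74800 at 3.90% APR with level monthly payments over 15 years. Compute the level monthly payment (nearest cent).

Monthly rate = 3.9%/12 = 0.0032500; payment = 74,800 × 0.0032500 / (1 − (1+0.0032500)^−180) = €549.55.

€549.55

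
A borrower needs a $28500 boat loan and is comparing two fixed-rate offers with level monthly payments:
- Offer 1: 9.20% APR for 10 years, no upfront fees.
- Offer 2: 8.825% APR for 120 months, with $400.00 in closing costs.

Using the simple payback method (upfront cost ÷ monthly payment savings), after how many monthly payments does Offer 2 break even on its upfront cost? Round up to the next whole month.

70 months

Offer 1: at 9.20% the monthly rate is 0.0076667, so the payment is 28,500 × 0.0076667 / (1 − 1.0076667^−120) = $364.12.
Offer 2: monthly rate = 8.825%/12 = 0.0073542; payment = 28,500 × 0.0073542 / (1 − (1+0.0073542)^−120) = $358.33.
Monthly savings = $364.12 − $358.33 = $5.79.
Break-even = $400.00 / $5.79 = 69.08 → 70 months.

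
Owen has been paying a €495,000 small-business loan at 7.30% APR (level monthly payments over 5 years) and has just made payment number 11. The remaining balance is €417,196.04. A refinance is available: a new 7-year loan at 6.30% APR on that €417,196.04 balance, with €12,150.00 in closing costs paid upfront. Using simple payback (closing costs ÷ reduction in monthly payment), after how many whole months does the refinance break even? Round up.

Current payment = 495,000 × 7.3%/12 / (1 − (1+0.0060833)^−60) = €9,871.81.
Refinanced payment = 417,196.04 × 0.0052500 / (1 − (1+0.0052500)^−84) = €6,154.81.
Monthly savings = €9,871.81 − €6,154.81 = €3,717.00.
Break-even = €12,150.00 / €3,717.00 = 3.27 → 4 months.

4 months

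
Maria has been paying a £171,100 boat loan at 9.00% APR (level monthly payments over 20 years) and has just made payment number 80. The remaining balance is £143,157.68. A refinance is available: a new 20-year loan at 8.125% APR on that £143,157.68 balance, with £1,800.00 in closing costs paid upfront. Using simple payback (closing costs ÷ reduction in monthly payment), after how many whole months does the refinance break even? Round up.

6 months

Current payment = 171,100 × 9%/12 / (1 − (1+0.0075000)^−240) = £1,539.43.
Refinanced payment = 143,157.68 × 0.0067708 / (1 − (1+0.0067708)^−240) = £1,208.59.
Monthly savings = £1,539.43 − £1,208.59 = £330.84.
Break-even = £1,800.00 / £330.84 = 5.44 → 6 months.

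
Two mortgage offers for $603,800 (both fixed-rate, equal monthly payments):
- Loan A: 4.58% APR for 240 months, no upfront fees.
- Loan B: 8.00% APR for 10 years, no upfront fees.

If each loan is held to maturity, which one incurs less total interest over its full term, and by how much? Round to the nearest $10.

Loan A: monthly rate = 4.58%/12 = 0.0038167; payment = 603,800 × 0.0038167 / (1 − (1+0.0038167)^−240) = $3,846.06.
Total interest on Loan A = 240 × $3,846.06 − $603,800 = $319,254.40.
Loan B: at 8.00% the monthly rate is 0.0066667, so the payment is 603,800 × 0.0066667 / (1 − 1.0066667^−120) = $7,325.76.
Total interest on Loan B = 120 × $7,325.76 − $603,800 = $275,291.20.
Loan B is lower by $43,963.20.

Loan B by $43,960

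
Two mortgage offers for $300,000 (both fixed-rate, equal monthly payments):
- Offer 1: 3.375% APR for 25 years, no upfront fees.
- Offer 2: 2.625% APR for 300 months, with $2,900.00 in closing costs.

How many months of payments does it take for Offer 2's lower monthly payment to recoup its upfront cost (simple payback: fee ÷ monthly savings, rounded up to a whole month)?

25 months

Offer 1: at 3.375% the monthly rate is 0.0028125, so the payment is 300,000 × 0.0028125 / (1 − 1.0028125^−300) = $1,481.83.
Offer 2: monthly rate = 2.625%/12 = 0.0021875; payment = 300,000 × 0.0021875 / (1 − (1+0.0021875)^−300) = $1,364.81.
Monthly savings = $1,481.83 − $1,364.81 = $117.02.
Break-even = $2,900.00 / $117.02 = 24.78 → 25 months.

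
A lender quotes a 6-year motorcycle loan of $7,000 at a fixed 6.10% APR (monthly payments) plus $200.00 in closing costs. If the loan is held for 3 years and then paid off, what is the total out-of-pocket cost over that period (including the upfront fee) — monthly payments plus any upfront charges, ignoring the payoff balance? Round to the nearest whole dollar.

$4,388

At 6.10% the monthly rate is 0.0050833, so the payment is 7,000 × 0.0050833 / (1 − 1.0050833^−72) = $116.34.
Total outlay = 36 × $116.34 + $200.00 = $4,388.24.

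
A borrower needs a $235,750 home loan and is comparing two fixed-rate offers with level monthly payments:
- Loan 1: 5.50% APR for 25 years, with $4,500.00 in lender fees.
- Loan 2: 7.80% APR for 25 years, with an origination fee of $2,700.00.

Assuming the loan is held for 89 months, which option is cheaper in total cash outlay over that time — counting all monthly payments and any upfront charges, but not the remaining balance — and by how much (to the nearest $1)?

Loan 1 by $28,524

Loan 1: monthly rate = 5.5%/12 = 0.0045833; payment = 235,750 × 0.0045833 / (1 − (1+0.0045833)^−300) = $1,447.71.
Loan 2: at 7.80% the monthly rate is 0.0065000, so the payment is 235,750 × 0.0065000 / (1 − 1.0065000^−300) = $1,788.43.
Over 89 months: Loan 1 costs 89 × $1,447.71 + $4,500.00 = $133,346.19; Loan 2 costs 89 × $1,788.43 + $2,700.00 = $161,870.27.
Loan 1 is cheaper by $161,870.27 − $133,346.19 = $28,524.08.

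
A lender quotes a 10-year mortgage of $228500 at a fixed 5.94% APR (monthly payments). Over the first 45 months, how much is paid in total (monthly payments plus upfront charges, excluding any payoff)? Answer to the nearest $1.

At 5.94% the monthly rate is 0.0049500, so the payment is 228,500 × 0.0049500 / (1 − 1.0049500^−120) = $2,529.94.
Total outlay = 45 × $2,529.94 = $113,847.30.

$113,847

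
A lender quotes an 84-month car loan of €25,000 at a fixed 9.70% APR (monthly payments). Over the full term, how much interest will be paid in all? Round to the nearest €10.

Monthly rate = 9.7%/12 = 0.0080833; payment = 25,000 × 0.0080833 / (1 − (1+0.0080833)^−84) = €411.16.
Total paid = 84 × €411.16 = €34,537.44; interest = €34,537.44 − €25,000 = €9,537.44.

€9,540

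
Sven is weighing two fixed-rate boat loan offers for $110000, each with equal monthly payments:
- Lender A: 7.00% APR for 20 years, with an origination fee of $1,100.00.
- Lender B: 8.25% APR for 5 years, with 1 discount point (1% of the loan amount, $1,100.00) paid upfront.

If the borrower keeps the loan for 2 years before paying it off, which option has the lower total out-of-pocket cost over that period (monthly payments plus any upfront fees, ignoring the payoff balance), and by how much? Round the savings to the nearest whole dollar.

Lender A by $33,378

Lender A: monthly rate = 7%/12 = 0.0058333; payment = 110,000 × 0.0058333 / (1 − (1+0.0058333)^−240) = $852.83.
Lender B: at 8.25% the monthly rate is 0.0068750, so the payment is 110,000 × 0.0068750 / (1 − 1.0068750^−60) = $2,243.59.
Over 24 months: Lender A costs 24 × $852.83 + $1,100.00 = $21,567.92; Lender B costs 24 × $2,243.59 + $1,100.00 = $54,946.16.
Lender A is cheaper by $54,946.16 − $21,567.92 = $33,378.24.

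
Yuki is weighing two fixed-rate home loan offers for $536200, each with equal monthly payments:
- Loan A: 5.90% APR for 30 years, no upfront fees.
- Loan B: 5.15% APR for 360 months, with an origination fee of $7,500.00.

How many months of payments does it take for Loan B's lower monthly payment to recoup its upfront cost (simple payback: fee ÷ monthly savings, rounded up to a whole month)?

30 months

Loan A: monthly rate = 5.9%/12 = 0.0049167; payment = 536,200 × 0.0049167 / (1 − (1+0.0049167)^−360) = $3,180.40.
Loan B: at 5.15% the monthly rate is 0.0042917, so the payment is 536,200 × 0.0042917 / (1 − 1.0042917^−360) = $2,927.79.
Monthly savings = $3,180.40 − $2,927.79 = $252.61.
Break-even = $7,500.00 / $252.61 = 29.69 → 30 months.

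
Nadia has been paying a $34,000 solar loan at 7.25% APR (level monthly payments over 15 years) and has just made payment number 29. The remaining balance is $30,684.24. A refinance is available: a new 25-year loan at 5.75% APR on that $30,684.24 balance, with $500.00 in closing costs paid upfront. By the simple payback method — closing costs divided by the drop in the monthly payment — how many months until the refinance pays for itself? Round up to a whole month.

Current payment = 34,000 × 7.25%/12 / (1 − (1+0.0060417)^−180) = $310.37.
Refinanced payment = 30,684.24 × 0.0047917 / (1 − (1+0.0047917)^−300) = $193.04.
Monthly savings = $310.37 − $193.04 = $117.33.
Break-even = $500.00 / $117.33 = 4.26 → 5 months.

5 months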